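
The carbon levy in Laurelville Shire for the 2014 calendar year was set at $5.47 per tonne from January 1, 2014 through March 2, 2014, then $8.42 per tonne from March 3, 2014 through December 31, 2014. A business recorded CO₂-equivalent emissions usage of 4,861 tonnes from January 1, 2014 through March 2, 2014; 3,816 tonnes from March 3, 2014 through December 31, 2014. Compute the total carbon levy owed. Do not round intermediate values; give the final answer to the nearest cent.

$58,720.39

January 1 – March 2, 2014: 4,861 tonnes at $5.47/tonne → $26,589.67
March 3 – December 31, 2014: 3,816 tonnes at $8.42/tonne → $32,130.72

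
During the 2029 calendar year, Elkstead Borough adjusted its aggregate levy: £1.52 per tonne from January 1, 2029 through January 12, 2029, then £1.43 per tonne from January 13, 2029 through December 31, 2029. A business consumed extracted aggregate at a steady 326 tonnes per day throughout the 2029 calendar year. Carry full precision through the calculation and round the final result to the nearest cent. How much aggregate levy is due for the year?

£170,507.78

January 1 – January 12, 2029: 12 days × 326 tonnes/day = 3,912 tonnes at £1.52/tonne → £5,946.24
January 13 – December 31, 2029: 353 days × 326 tonnes/day = 115,078 tonnes at £1.43/tonne → £164,561.54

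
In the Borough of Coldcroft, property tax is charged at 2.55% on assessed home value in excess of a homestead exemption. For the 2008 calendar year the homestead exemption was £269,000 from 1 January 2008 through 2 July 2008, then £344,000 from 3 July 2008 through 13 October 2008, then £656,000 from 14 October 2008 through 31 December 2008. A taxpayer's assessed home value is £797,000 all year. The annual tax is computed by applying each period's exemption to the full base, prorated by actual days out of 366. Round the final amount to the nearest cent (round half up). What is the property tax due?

£10,795.70

1 January – 2 July 2008: 184 days, exemption £269,000 → (£797,000 − £269,000) × 2.55% × 184/366 = £6,768.7869
3 July – 13 October 2008: 103 days, exemption £344,000 → (£797,000 − £344,000) × 2.55% × 103/366 = £3,250.8320
14 October – 31 December 2008: 79 days, exemption £656,000 → (£797,000 − £656,000) × 2.55% × 79/366 = £776.0779
Total = £10,795.6967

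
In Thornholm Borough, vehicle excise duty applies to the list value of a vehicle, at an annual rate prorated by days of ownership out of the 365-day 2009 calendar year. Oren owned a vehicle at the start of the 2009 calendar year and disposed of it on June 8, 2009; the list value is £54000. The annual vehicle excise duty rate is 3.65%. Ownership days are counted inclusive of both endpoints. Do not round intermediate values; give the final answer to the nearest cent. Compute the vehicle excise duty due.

Days held (January 1 – June 8, 2009): 159 out of 365
Tax = £54000 × 3.65% × 159/365 = £858.6000

£858.60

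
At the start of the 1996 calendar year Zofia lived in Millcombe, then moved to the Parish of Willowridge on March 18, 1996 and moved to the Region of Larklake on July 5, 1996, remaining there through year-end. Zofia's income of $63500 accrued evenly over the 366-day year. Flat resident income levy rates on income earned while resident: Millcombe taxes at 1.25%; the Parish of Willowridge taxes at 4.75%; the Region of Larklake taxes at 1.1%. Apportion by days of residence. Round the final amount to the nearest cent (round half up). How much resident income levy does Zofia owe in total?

Millcombe, January 1 – March 17, 1996: 77 days → $63500 × 1.25% × 77/366 = $166.9911
The Parish of Willowridge, March 18 – July 4, 1996: 109 days → $63500 × 4.75% × 109/366 = $898.2821
The Region of Larklake, July 5 – December 31, 1996: 180 days → $63500 × 1.1% × 180/366 = $343.5246
Total = $1408.7978

$1408.80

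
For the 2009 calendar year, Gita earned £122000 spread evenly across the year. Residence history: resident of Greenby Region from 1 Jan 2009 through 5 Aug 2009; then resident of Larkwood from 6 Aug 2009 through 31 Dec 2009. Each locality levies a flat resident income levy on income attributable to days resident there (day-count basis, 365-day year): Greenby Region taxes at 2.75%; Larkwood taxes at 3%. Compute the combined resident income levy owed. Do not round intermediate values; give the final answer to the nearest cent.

£3478.67

Greenby Region, 1 Jan – 5 Aug 2009: 217 days → £122000 × 2.75% × 217/365 = £1994.6164
Larkwood, 6 Aug – 31 Dec 2009: 148 days → £122000 × 3% × 148/365 = £1484.0548
Total = £3478.6712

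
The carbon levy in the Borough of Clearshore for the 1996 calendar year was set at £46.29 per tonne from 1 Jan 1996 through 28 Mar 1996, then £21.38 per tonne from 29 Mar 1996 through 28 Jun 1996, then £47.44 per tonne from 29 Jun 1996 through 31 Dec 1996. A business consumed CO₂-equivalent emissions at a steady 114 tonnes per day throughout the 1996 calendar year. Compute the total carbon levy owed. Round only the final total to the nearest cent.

£1694532.48

1 Jan – 28 Mar 1996: 88 days × 114 tonnes/day = 10,032 tonnes at £46.29/tonne → £464381.28
29 Mar – 28 Jun 1996: 92 days × 114 tonnes/day = 10,488 tonnes at £21.38/tonne → £224233.44
29 Jun – 31 Dec 1996: 186 days × 114 tonnes/day = 21,204 tonnes at £47.44/tonne → £1005917.76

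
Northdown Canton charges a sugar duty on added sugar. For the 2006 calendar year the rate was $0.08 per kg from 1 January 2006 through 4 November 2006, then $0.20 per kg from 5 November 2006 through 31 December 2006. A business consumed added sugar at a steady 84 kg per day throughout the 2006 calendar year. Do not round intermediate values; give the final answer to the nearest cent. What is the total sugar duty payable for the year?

$3,027.36

1 January – 4 November 2006: 308 days × 84 kg/day = 25,872 kg at $0.08/kg → $2,069.76
5 November – 31 December 2006: 57 days × 84 kg/day = 4,788 kg at $0.20/kg → $957.60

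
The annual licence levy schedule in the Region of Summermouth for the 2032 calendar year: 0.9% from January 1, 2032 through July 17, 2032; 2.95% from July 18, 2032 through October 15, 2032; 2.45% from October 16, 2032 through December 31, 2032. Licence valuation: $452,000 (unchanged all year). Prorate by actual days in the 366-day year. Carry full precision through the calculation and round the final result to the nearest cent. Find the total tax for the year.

$7,820.46

January 1 – July 17, 2032: 199 days at 0.9% → $452,000 × 0.9% × 199/366 = $2,211.8361
July 18 – October 15, 2032: 90 days at 2.95% → $452,000 × 2.95% × 90/366 = $3,278.8525
October 16 – December 31, 2032: 77 days at 2.45% → $452,000 × 2.45% × 77/366 = $2,329.7760
Total = $7,820.4645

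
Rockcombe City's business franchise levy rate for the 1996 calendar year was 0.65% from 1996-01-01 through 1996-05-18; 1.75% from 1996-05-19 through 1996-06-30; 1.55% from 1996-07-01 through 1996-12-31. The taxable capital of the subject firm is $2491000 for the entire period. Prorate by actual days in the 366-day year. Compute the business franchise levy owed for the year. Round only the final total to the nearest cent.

$30681.50

1996-01-01 to 1996-05-18: 139 days at 0.65% → $2491000 × 0.65% × 139/366 = $6149.2309
1996-05-19 to 1996-06-30: 43 days at 1.75% → $2491000 × 1.75% × 43/366 = $5121.5232
1996-07-01 to 1996-12-31: 184 days at 1.55% → $2491000 × 1.55% × 184/366 = $19410.7432
Total = $30681.4973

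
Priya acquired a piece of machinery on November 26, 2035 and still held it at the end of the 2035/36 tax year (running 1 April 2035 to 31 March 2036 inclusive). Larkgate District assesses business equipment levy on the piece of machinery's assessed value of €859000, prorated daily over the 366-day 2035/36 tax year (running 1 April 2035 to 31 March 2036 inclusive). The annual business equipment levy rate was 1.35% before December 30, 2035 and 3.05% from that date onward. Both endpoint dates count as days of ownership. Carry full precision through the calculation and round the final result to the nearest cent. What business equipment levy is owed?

€7734.52

November 26 – December 29, 2035: 34 days at 1.35% → €859000 × 1.35% × 34/366 = €1077.2705
December 30, 2035 – March 31, 2036: 93 days at 3.05% → €859000 × 3.05% × 93/366 = €6657.2500
Total = €7734.5205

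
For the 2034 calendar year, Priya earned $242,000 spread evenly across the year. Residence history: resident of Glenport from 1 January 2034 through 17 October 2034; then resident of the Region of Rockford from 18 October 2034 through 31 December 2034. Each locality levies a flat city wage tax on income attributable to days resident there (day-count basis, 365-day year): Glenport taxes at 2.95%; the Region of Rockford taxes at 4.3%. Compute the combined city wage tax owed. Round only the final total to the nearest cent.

Glenport, 1 January – 17 October 2034: 290 days → $242,000 × 2.95% × 290/365 = $5,672.0822
The Region of Rockford, 18 October – 31 December 2034: 75 days → $242,000 × 4.3% × 75/365 = $2,138.2192
Total = $7,810.3014

$7,810.30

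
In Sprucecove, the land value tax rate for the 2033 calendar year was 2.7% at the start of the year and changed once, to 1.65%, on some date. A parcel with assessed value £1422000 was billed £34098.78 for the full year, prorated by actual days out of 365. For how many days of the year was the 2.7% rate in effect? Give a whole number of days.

260 days

Let d = days at the first rate; then 365 − d days at the second rate.
£1422000 × [2.7%·d + 1.65%·(365−d)] / 365 = £34098.78
Solving gives d = 260, so the new rate took effect on September 18, 2033.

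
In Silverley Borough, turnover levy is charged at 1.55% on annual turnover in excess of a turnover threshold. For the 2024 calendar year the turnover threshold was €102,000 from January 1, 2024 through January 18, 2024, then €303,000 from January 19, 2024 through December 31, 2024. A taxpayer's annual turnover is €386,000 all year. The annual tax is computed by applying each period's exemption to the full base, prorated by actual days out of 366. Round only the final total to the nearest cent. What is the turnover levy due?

January 1 – January 18, 2024: 18 days, exemption €102,000 → (€386,000 − €102,000) × 1.55% × 18/366 = €216.4918
January 19 – December 31, 2024: 348 days, exemption €303,000 → (€386,000 − €303,000) × 1.55% × 348/366 = €1,223.2295
Total = €1,439.7213

€1,439.72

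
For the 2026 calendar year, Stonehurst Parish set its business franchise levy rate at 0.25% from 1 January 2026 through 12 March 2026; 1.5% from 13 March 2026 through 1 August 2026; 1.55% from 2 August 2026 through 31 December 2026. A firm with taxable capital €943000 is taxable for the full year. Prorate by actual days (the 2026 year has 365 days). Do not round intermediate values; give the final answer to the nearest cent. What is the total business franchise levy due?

1 January – 12 March 2026: 71 days at 0.25% → €943000 × 0.25% × 71/365 = €458.5822
13 March – 1 August 2026: 142 days at 1.5% → €943000 × 1.5% × 142/365 = €5502.9863
2 August – 31 December 2026: 152 days at 1.55% → €943000 × 1.55% × 152/365 = €6086.8712
Total = €12048.4397

€12048.44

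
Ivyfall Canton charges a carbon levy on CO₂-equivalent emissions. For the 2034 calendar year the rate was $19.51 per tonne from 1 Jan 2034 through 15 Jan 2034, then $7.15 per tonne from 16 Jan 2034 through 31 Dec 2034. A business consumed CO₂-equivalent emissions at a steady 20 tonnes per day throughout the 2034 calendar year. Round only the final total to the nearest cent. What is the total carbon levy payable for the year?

$55,903.00

1 Jan – 15 Jan 2034: 15 days × 20 tonnes/day = 300 tonnes at $19.51/tonne → $5,853.00
16 Jan – 31 Dec 2034: 350 days × 20 tonnes/day = 7,000 tonnes at $7.15/tonne → $50,050.00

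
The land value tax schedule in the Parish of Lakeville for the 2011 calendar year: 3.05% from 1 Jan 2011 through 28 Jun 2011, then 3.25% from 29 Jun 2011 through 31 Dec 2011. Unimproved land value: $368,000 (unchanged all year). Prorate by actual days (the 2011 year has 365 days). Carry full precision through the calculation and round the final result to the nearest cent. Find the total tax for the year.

$11,599.06

1 Jan – 28 Jun 2011: 179 days at 3.05% → $368,000 × 3.05% × 179/365 = $5,504.3726
29 Jun – 31 Dec 2011: 186 days at 3.25% → $368,000 × 3.25% × 186/365 = $6,094.6849
Total = $11,599.0575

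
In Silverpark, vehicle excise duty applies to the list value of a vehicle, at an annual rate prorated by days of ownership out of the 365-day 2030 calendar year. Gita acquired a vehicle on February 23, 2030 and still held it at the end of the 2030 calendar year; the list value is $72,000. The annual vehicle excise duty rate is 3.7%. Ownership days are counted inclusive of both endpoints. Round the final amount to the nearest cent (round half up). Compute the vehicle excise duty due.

$2,277.17

Days held (February 23 – December 31, 2030): 312 out of 365
Tax = $72,000 × 3.7% × 312/365 = $2,277.1726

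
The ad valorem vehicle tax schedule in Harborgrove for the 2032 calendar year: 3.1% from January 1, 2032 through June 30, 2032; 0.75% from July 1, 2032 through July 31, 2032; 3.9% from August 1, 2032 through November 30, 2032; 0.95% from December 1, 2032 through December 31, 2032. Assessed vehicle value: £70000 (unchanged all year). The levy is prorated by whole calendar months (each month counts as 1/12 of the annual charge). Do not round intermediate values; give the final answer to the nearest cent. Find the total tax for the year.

£2094.17

January 1 – June 30, 2032: 6 months at 3.1% → £70000 × 3.1% × 6/12 = £1085.0000
July 1 – July 31, 2032: 1 month at 0.75% → £70000 × 0.75% × 1/12 = £43.7500
August 1 – November 30, 2032: 4 months at 3.9% → £70000 × 3.9% × 4/12 = £910.0000
December 1 – December 31, 2032: 1 month at 0.95% → £70000 × 0.95% × 1/12 = £55.4167
Total = £2094.1667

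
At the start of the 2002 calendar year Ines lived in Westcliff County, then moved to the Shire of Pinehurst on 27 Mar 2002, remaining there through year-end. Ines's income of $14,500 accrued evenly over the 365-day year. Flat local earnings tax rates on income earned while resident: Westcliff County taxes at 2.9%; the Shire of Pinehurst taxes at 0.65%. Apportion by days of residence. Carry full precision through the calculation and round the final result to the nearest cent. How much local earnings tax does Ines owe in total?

$170.23

Westcliff County, 1 Jan – 26 Mar 2002: 85 days → $14,500 × 2.9% × 85/365 = $97.9247
The Shire of Pinehurst, 27 Mar – 31 Dec 2002: 280 days → $14,500 × 0.65% × 280/365 = $72.3014
Total = $170.2260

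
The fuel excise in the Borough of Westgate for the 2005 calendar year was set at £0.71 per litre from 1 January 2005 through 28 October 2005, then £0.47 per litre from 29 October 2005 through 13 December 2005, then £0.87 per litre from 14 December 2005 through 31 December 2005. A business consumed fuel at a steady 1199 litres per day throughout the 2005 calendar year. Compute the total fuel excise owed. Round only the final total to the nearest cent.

1 January – 28 October 2005: 301 days × 1199 litres/day = 360,899 litres at £0.71/litre → £256,238.29
29 October – 13 December 2005: 46 days × 1199 litres/day = 55,154 litres at £0.47/litre → £25,922.38
14 December – 31 December 2005: 18 days × 1199 litres/day = 21,582 litres at £0.87/litre → £18,776.34

£300,937.01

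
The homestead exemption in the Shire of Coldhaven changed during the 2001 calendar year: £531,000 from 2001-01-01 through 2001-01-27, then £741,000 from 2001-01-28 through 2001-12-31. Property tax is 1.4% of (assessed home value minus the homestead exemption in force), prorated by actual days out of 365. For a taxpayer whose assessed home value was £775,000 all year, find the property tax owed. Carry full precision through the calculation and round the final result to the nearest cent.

£693.48

2001-01-01 to 2001-01-27: 27 days, exemption £531,000 → (£775,000 − £531,000) × 1.4% × 27/365 = £252.6904
2001-01-28 to 2001-12-31: 338 days, exemption £741,000 → (£775,000 − £741,000) × 1.4% × 338/365 = £440.7890
Total = £693.4795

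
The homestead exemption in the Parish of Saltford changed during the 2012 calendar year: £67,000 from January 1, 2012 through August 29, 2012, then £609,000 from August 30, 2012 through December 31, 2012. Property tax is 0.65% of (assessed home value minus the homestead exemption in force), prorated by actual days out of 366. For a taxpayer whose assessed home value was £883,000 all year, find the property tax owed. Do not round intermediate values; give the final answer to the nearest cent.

January 1 – August 29, 2012: 242 days, exemption £67,000 → (£883,000 − £67,000) × 0.65% × 242/366 = £3,507.0164
August 30 – December 31, 2012: 124 days, exemption £609,000 → (£883,000 − £609,000) × 0.65% × 124/366 = £603.3989
Total = £4,110.4153

£4,110.42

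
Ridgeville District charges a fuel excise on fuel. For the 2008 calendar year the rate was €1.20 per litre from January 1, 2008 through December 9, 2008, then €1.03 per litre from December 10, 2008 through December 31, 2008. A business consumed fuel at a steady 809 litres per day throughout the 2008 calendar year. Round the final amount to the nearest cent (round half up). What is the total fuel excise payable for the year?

€352,287.14

January 1 – December 9, 2008: 344 days × 809 litres/day = 278,296 litres at €1.20/litre → €333,955.20
December 10 – December 31, 2008: 22 days × 809 litres/day = 17,798 litres at €1.03/litre → €18,331.94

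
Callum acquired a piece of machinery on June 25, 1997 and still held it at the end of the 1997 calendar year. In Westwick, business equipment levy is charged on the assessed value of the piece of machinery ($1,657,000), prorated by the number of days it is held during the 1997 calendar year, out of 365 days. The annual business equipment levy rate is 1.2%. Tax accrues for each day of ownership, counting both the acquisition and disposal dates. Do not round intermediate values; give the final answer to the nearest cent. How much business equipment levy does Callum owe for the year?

Days held (June 25 – December 31, 1997): 190 out of 365
Tax = $1,657,000 × 1.2% × 190/365 = $10,350.5753

$10,350.58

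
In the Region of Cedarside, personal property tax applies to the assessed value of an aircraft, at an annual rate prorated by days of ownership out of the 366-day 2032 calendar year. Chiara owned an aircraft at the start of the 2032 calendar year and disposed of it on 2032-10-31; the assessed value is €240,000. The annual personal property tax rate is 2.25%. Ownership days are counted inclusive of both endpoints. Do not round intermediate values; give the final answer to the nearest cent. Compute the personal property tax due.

Days held (2032-01-01 to 2032-10-31): 305 out of 366
Tax = €240,000 × 2.25% × 305/366 = €4,500.0000

€4,500.00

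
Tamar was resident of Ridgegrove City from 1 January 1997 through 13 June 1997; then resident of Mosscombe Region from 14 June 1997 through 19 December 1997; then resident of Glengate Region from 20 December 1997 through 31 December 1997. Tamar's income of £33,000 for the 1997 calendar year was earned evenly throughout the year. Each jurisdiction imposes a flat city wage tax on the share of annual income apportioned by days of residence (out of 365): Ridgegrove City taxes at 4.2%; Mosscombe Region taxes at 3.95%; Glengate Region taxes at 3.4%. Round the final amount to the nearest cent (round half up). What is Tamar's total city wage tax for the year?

Ridgegrove City, 1 January – 13 June 1997: 164 days → £33,000 × 4.2% × 164/365 = £622.7507
Mosscombe Region, 14 June – 19 December 1997: 189 days → £33,000 × 3.95% × 189/365 = £674.9630
Glengate Region, 20 December – 31 December 1997: 12 days → £33,000 × 3.4% × 12/365 = £36.8877
Total = £1,334.6014

£1,334.60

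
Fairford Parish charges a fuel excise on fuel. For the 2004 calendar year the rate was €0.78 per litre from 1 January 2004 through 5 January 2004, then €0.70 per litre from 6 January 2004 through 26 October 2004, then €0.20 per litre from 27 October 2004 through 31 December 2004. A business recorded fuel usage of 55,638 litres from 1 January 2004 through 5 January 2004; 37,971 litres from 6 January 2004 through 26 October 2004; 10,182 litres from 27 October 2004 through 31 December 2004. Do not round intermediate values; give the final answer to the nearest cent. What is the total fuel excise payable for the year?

€72013.74

1 January – 5 January 2004: 55,638 litres at €0.78/litre → €43397.64
6 January – 26 October 2004: 37,971 litres at €0.70/litre → €26579.70
27 October – 31 December 2004: 10,182 litres at €0.20/litre → €2036.40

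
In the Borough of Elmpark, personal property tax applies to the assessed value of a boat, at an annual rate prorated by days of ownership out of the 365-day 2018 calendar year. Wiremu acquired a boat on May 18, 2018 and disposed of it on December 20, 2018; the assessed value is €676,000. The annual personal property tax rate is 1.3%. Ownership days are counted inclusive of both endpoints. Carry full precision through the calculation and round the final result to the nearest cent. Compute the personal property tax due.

Days held (May 18 – December 20, 2018): 217 out of 365
Tax = €676,000 × 1.3% × 217/365 = €5,224.6466

€5,224.65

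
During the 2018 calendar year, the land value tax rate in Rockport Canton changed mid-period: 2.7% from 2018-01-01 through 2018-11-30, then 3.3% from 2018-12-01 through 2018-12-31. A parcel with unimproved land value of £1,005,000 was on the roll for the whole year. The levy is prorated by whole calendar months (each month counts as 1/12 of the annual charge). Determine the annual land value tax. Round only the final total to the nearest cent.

2018-01-01 to 2018-11-30: 11 months at 2.7% → £1,005,000 × 2.7% × 11/12 = £24,873.7500
2018-12-01 to 2018-12-31: 1 month at 3.3% → £1,005,000 × 3.3% × 1/12 = £2,763.7500
Total = £27,637.5000

£27,637.50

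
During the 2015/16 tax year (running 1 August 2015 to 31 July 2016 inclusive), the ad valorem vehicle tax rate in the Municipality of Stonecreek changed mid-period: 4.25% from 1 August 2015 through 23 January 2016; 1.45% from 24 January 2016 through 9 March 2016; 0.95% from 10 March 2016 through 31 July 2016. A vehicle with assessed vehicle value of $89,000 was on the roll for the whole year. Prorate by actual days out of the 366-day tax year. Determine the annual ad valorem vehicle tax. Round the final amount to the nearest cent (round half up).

1 August 2015 – 23 January 2016: 176 days at 4.25% → $89,000 × 4.25% × 176/366 = $1,818.9071
24 January – 9 March 2016: 46 days at 1.45% → $89,000 × 1.45% × 46/366 = $162.1940
10 March – 31 July 2016: 144 days at 0.95% → $89,000 × 0.95% × 144/366 = $332.6557
Total = $2,313.7568

$2,313.76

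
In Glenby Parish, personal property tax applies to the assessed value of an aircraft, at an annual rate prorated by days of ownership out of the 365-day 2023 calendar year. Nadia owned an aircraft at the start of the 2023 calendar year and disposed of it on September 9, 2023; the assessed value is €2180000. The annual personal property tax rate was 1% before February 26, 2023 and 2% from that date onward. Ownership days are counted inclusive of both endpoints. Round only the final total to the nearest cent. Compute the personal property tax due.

€26757.26

January 1 – February 25, 2023: 56 days at 1% → €2180000 × 1% × 56/365 = €3344.6575
February 26 – September 9, 2023: 196 days at 2% → €2180000 × 2% × 196/365 = €23412.6027
Total = €26757.2603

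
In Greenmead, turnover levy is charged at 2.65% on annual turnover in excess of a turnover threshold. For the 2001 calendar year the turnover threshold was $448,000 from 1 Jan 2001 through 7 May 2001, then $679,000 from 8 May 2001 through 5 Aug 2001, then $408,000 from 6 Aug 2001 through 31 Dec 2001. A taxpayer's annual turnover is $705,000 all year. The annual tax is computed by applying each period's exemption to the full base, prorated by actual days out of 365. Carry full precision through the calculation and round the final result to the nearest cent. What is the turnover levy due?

1 Jan – 7 May 2001: 127 days, exemption $448,000 → ($705,000 − $448,000) × 2.65% × 127/365 = $2,369.6808
8 May – 5 Aug 2001: 90 days, exemption $679,000 → ($705,000 − $679,000) × 2.65% × 90/365 = $169.8904
6 Aug – 31 Dec 2001: 148 days, exemption $408,000 → ($705,000 − $408,000) × 2.65% × 148/365 = $3,191.3260
Total = $5,730.8973

$5,730.90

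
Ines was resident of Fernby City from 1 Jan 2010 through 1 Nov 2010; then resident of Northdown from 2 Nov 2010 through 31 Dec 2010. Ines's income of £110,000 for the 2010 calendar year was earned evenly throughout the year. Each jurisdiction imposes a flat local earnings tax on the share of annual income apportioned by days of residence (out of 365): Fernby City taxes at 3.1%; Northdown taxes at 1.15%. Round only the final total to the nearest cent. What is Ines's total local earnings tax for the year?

£3,057.40

Fernby City, 1 Jan – 1 Nov 2010: 305 days → £110,000 × 3.1% × 305/365 = £2,849.4521
Northdown, 2 Nov – 31 Dec 2010: 60 days → £110,000 × 1.15% × 60/365 = £207.9452
Total = £3,057.3973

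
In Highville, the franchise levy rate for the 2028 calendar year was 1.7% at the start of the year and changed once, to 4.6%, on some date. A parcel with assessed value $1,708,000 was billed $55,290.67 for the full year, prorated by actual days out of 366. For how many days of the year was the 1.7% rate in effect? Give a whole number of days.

Let d = days at the first rate; then 366 − d days at the second rate.
$1,708,000 × [1.7%·d + 4.6%·(366−d)] / 366 = $55,290.67
Solving gives d = 172, so the new rate took effect on 21 June 2028.

172 days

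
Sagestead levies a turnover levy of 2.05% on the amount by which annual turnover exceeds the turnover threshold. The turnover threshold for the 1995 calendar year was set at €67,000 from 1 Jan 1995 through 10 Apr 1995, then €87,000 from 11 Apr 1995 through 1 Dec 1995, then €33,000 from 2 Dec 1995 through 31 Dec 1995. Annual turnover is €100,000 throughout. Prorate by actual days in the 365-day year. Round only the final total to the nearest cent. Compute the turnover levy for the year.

€469.82

1 Jan – 10 Apr 1995: 100 days, exemption €67,000 → (€100,000 − €67,000) × 2.05% × 100/365 = €185.3425
11 Apr – 1 Dec 1995: 235 days, exemption €87,000 → (€100,000 − €87,000) × 2.05% × 235/365 = €171.5822
2 Dec – 31 Dec 1995: 30 days, exemption €33,000 → (€100,000 − €33,000) × 2.05% × 30/365 = €112.8904
Total = €469.8151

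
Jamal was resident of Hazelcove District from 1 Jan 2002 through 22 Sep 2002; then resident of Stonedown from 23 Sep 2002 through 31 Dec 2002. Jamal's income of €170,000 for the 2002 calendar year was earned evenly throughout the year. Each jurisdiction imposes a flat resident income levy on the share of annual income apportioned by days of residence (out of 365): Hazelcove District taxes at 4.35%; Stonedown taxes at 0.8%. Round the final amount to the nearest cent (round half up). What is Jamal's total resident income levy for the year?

€5,741.58

Hazelcove District, 1 Jan – 22 Sep 2002: 265 days → €170,000 × 4.35% × 265/365 = €5,368.9726
Stonedown, 23 Sep – 31 Dec 2002: 100 days → €170,000 × 0.8% × 100/365 = €372.6027
Total = €5,741.5753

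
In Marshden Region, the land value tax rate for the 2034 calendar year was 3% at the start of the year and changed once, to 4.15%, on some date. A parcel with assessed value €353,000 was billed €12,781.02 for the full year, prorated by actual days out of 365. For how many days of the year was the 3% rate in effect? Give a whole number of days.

168 days

Let d = days at the first rate; then 365 − d days at the second rate.
€353,000 × [3%·d + 4.15%·(365−d)] / 365 = €12,781.02
Solving gives d = 168, so the new rate took effect on 18 Jun 2034.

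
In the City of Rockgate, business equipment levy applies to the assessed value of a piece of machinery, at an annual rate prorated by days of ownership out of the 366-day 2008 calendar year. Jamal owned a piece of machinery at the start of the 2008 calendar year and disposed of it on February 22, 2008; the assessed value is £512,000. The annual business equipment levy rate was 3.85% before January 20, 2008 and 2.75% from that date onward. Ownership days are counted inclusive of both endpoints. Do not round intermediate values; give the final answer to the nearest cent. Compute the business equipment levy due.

January 1 – January 19, 2008: 19 days at 3.85% → £512,000 × 3.85% × 19/366 = £1,023.3005
January 20 – February 22, 2008: 34 days at 2.75% → £512,000 × 2.75% × 34/366 = £1,307.9781
Total = £2,331.2787

£2,331.28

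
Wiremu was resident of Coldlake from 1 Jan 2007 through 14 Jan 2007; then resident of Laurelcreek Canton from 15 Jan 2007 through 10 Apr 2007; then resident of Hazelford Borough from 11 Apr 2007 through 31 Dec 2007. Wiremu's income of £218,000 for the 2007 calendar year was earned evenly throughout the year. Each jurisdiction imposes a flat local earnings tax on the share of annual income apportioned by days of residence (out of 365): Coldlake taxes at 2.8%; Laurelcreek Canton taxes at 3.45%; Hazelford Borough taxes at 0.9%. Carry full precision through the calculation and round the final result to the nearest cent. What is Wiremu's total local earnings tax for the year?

£3,430.66

Coldlake, 1 Jan – 14 Jan 2007: 14 days → £218,000 × 2.8% × 14/365 = £234.1260
Laurelcreek Canton, 15 Jan – 10 Apr 2007: 86 days → £218,000 × 3.45% × 86/365 = £1,772.0712
Hazelford Borough, 11 Apr – 31 Dec 2007: 265 days → £218,000 × 0.9% × 265/365 = £1,424.4658
Total = £3,430.6630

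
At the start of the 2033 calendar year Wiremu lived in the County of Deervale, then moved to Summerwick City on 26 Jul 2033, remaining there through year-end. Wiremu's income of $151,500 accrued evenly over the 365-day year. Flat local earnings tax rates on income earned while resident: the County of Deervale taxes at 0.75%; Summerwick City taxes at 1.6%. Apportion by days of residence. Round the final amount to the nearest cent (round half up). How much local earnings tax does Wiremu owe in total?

$1,697.22

The County of Deervale, 1 Jan – 25 Jul 2033: 206 days → $151,500 × 0.75% × 206/365 = $641.2808
Summerwick City, 26 Jul – 31 Dec 2033: 159 days → $151,500 × 1.6% × 159/365 = $1,055.9342
Total = $1,697.2151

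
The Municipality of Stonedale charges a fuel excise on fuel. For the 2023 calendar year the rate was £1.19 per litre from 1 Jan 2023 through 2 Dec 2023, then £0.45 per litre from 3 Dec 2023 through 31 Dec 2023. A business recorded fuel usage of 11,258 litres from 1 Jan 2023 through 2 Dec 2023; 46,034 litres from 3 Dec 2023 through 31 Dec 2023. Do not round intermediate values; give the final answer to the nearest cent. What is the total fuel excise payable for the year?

£34,112.32

1 Jan – 2 Dec 2023: 11,258 litres at £1.19/litre → £13,397.02
3 Dec – 31 Dec 2023: 46,034 litres at £0.45/litre → £20,715.30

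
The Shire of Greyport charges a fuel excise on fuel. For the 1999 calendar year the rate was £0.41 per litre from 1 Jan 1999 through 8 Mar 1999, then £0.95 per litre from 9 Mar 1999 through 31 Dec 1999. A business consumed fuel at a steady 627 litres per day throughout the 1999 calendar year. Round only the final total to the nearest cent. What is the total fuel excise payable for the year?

£194727.39

1 Jan – 8 Mar 1999: 67 days × 627 litres/day = 42,009 litres at £0.41/litre → £17223.69
9 Mar – 31 Dec 1999: 298 days × 627 litres/day = 186,846 litres at £0.95/litre → £177503.70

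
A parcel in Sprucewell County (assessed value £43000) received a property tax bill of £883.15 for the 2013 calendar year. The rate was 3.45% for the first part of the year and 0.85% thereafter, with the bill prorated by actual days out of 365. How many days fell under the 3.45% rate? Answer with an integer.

Let d = days at the first rate; then 365 − d days at the second rate.
£43000 × [3.45%·d + 0.85%·(365−d)] / 365 = £883.15
Solving gives d = 169, so the new rate took effect on 19 June 2013.

169 days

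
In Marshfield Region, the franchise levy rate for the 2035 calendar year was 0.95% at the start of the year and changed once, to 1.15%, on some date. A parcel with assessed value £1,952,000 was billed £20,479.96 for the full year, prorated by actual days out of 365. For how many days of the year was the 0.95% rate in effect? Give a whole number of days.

Let d = days at the first rate; then 365 − d days at the second rate.
£1,952,000 × [0.95%·d + 1.15%·(365−d)] / 365 = £20,479.96
Solving gives d = 184, so the new rate took effect on 4 Jul 2035.

184 days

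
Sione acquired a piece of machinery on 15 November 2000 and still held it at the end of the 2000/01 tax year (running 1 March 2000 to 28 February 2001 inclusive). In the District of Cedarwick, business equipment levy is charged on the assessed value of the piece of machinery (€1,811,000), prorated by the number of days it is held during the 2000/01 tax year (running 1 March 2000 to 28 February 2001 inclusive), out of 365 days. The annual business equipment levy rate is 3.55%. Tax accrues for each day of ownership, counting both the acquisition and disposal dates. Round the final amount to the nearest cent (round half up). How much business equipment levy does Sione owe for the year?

Days held (15 November 2000 – 28 February 2001): 106 out of 365
Tax = €1,811,000 × 3.55% × 106/365 = €18,670.6658

€18,670.67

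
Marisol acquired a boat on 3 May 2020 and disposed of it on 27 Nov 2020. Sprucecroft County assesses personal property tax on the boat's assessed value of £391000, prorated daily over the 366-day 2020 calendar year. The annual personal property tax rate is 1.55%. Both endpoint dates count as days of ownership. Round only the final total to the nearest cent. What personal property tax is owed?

Days held (3 May – 27 Nov 2020): 209 out of 366
Tax = £391000 × 1.55% × 209/366 = £3460.7773

£3460.78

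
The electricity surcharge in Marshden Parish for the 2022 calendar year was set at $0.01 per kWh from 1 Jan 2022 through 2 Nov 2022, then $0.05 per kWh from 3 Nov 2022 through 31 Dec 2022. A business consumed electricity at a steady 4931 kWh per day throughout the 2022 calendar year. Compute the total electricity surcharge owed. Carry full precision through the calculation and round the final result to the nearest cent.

1 Jan – 2 Nov 2022: 306 days × 4931 kWh/day = 1,508,886 kWh at $0.01/kWh → $15,088.86
3 Nov – 31 Dec 2022: 59 days × 4931 kWh/day = 290,929 kWh at $0.05/kWh → $14,546.45

$29,635.31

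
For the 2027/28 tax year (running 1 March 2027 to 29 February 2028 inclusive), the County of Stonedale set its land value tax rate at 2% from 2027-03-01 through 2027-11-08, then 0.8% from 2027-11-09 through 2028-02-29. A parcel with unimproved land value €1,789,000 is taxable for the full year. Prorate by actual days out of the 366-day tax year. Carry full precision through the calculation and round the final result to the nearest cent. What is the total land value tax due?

€29,151.90

2027-03-01 to 2027-11-08: 253 days at 2% → €1,789,000 × 2% × 253/366 = €24,733.1694
2027-11-09 to 2028-02-29: 113 days at 0.8% → €1,789,000 × 0.8% × 113/366 = €4,418.7322
Total = €29,151.9016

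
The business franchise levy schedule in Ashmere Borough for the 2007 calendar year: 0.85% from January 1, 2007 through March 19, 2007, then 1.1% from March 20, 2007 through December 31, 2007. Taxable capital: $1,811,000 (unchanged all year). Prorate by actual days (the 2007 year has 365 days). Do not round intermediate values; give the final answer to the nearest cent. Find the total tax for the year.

January 1 – March 19, 2007: 78 days at 0.85% → $1,811,000 × 0.85% × 78/365 = $3,289.5699
March 20 – December 31, 2007: 287 days at 1.1% → $1,811,000 × 1.1% × 287/365 = $15,663.9096
Total = $18,953.4795

$18,953.48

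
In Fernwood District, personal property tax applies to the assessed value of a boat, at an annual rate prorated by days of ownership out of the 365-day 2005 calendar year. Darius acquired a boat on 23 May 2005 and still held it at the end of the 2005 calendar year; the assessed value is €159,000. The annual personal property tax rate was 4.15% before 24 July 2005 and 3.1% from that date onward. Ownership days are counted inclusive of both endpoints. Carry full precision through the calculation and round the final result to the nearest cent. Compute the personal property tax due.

23 May – 23 July 2005: 62 days at 4.15% → €159,000 × 4.15% × 62/365 = €1,120.8411
24 July – 31 December 2005: 161 days at 3.1% → €159,000 × 3.1% × 161/365 = €2,174.1616
Total = €3,295.0027

€3,295.00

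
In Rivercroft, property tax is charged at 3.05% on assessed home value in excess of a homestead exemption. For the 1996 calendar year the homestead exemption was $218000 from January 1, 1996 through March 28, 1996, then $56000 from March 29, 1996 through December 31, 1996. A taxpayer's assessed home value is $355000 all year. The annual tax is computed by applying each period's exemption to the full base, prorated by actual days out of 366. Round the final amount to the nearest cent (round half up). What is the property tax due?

$7931.50

January 1 – March 28, 1996: 88 days, exemption $218000 → ($355000 − $218000) × 3.05% × 88/366 = $1004.6667
March 29 – December 31, 1996: 278 days, exemption $56000 → ($355000 − $56000) × 3.05% × 278/366 = $6926.8333
Total = $7931.5000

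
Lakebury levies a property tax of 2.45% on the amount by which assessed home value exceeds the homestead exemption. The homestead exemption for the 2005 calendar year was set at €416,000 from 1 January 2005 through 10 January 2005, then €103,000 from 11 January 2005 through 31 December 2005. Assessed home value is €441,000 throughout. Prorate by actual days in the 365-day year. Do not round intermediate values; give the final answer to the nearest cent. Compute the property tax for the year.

€8,070.90

1 January – 10 January 2005: 10 days, exemption €416,000 → (€441,000 − €416,000) × 2.45% × 10/365 = €16.7808
11 January – 31 December 2005: 355 days, exemption €103,000 → (€441,000 − €103,000) × 2.45% × 355/365 = €8,054.1233
Total = €8,070.9041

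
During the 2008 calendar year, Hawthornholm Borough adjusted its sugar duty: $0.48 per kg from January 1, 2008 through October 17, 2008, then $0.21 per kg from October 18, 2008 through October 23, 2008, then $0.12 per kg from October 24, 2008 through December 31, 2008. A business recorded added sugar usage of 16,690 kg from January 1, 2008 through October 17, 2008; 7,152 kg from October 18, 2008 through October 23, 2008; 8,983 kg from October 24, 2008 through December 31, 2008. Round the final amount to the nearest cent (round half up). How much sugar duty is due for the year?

January 1 – October 17, 2008: 16,690 kg at $0.48/kg → $8011.20
October 18 – October 23, 2008: 7,152 kg at $0.21/kg → $1501.92
October 24 – December 31, 2008: 8,983 kg at $0.12/kg → $1077.96

$10591.08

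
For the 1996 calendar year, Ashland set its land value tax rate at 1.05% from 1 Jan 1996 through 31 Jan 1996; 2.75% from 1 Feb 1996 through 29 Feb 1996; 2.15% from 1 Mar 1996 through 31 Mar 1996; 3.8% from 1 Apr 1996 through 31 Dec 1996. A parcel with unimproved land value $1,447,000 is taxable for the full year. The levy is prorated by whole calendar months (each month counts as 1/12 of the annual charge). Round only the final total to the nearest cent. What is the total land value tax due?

1 Jan – 31 Jan 1996: 1 month at 1.05% → $1,447,000 × 1.05% × 1/12 = $1,266.1250
1 Feb – 29 Feb 1996: 1 month at 2.75% → $1,447,000 × 2.75% × 1/12 = $3,316.0417
1 Mar – 31 Mar 1996: 1 month at 2.15% → $1,447,000 × 2.15% × 1/12 = $2,592.5417
1 Apr – 31 Dec 1996: 9 months at 3.8% → $1,447,000 × 3.8% × 9/12 = $41,239.5000
Total = $48,414.2083

$48,414.21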